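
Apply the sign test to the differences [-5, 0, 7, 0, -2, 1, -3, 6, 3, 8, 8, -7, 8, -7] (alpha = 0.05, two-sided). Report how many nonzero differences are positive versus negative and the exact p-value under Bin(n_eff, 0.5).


Step 1: Discard zero differences. Original n = 14; n_eff = number of nonzero differences = 12.
Nonzero differences (with sign): -5, +7, -2, +1, -3, +6, +3, +8, +8, -7, +8, -7
Step 2: Count signs: positive = 7, negative = 5.
Step 3: Under H0: P(positive) = 0.5, so the number of positives S ~ Bin(12, 0.5).
Step 4: Two-sided exact p-value = sum of Bin(12,0.5) probabilities at or below the observed probability = 0.774414.
Step 5: alpha = 0.05. fail to reject H0.

n_eff = 12, pos = 7, neg = 5, p = 0.774414, fail to reject H0.


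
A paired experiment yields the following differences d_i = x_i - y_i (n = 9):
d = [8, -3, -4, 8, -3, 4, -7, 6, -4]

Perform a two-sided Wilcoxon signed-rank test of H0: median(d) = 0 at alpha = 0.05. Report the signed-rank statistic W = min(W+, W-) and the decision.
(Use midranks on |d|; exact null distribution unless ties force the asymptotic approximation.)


Step 1: Drop any zero differences (none here) and take |d_i|.
|d| = [8, 3, 4, 8, 3, 4, 7, 6, 4]
Step 2: Midrank |d_i| (ties get averaged ranks).
ranks: |8|->8.5, |3|->1.5, |4|->4, |8|->8.5, |3|->1.5, |4|->4, |7|->7, |6|->6, |4|->4
Step 3: Attach original signs; sum ranks with positive sign and with negative sign.
W+ = 8.5 + 8.5 + 4 + 6 = 27
W- = 1.5 + 4 + 1.5 + 7 + 4 = 18
(Check: W+ + W- = 45 should equal n(n+1)/2 = 45.)
Step 4: Test statistic W = min(W+, W-) = 18.
Step 5: Ties in |d|, so use the tie-corrected normal approximation.
        E[W] = n(n+1)/4 = 9*10/4 = 22.5.
        Tie groups: |d|=3 (t=2), |d|=4 (t=3), |d|=8 (t=2); sum(t^3 - t) = 36.
        Var[W] = n(n+1)(2n+1)/24 - sum(t^3-t)/48 = 1710/24 - 36/48 = 70.5.
        z = (W - E[W]) / sqrt(Var[W]) = (18 - 22.5) / 8.3964 = -0.5359.
        Two-sided p = 2*Phi(z) = 0.591998.
Step 6: alpha = 0.05. fail to reject H0.

W+ = 27, W- = 18, W = min = 18, p = 0.591998, fail to reject H0.


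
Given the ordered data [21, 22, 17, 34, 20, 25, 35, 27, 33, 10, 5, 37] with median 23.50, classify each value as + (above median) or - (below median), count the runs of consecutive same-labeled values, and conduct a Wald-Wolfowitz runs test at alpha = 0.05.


Step 1: Compute median = 23.50; label A = above, B = below.
Labels in order: BBBABAAAABBA  (n_A = 6, n_B = 6)
Step 2: Count runs R = 6.
Step 3: Under H0 (random ordering), E[R] = 2*n_A*n_B/(n_A+n_B) + 1 = 2*6*6/12 + 1 = 7.0000.
        Var[R] = 2*n_A*n_B*(2*n_A*n_B - n_A - n_B) / ((n_A+n_B)^2 * (n_A+n_B-1)) = 4320/1584 = 2.7273.
        SD[R] = 1.6514.
Step 4: Continuity-corrected z = (R + 0.5 - E[R]) / SD[R] = (6 + 0.5 - 7.0000) / 1.6514 = -0.3028.
Step 5: Two-sided p-value via normal approximation = 2*(1 - Phi(|z|)) = 0.762069.
Step 6: alpha = 0.05. fail to reject H0.

R = 6, z = -0.3028, p = 0.762069, fail to reject H0.


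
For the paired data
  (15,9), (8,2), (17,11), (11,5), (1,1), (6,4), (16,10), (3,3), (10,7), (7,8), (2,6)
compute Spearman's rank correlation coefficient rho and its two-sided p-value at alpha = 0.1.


Step 1: Rank x and y separately (midranks; no ties here).
rank(x): 15->9, 8->6, 17->11, 11->8, 1->1, 6->4, 16->10, 3->3, 10->7, 7->5, 2->2
rank(y): 9->9, 2->2, 11->11, 5->5, 1->1, 4->4, 10->10, 3->3, 7->7, 8->8, 6->6
Step 2: d_i = R_x(i) - R_y(i); compute d_i^2.
  (9-9)^2=0, (6-2)^2=16, (11-11)^2=0, (8-5)^2=9, (1-1)^2=0, (4-4)^2=0, (10-10)^2=0, (3-3)^2=0, (7-7)^2=0, (5-8)^2=9, (2-6)^2=16
sum(d^2) = 50.
Step 3: rho = 1 - 6*50 / (11*(11^2 - 1)) = 1 - 300/1320 = 0.772727.
Step 4: Under H0, t = rho * sqrt((n-2)/(1-rho^2)) = 3.6522 ~ t(9).
Step 5: Two-sided p-value from the t-distribution with 9 df = 0.005299.
Step 6: alpha = 0.1. reject H0.

rho = 0.7727, p = 0.005299, reject H0 at alpha = 0.1.


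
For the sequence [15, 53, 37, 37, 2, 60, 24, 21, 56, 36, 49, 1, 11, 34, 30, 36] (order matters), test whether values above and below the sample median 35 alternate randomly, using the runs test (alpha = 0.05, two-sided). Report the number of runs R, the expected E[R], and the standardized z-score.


Step 1: Compute median = 35; label A = above, B = below.
Labels in order: BAAABABBAAABBBBA  (n_A = 8, n_B = 8)
Step 2: Count runs R = 8.
Step 3: Under H0 (random ordering), E[R] = 2*n_A*n_B/(n_A+n_B) + 1 = 2*8*8/16 + 1 = 9.0000.
        Var[R] = 2*n_A*n_B*(2*n_A*n_B - n_A - n_B) / ((n_A+n_B)^2 * (n_A+n_B-1)) = 14336/3840 = 3.7333.
        SD[R] = 1.9322.
Step 4: Continuity-corrected z = (R + 0.5 - E[R]) / SD[R] = (8 + 0.5 - 9.0000) / 1.9322 = -0.2588.
Step 5: Two-sided p-value via normal approximation = 2*(1 - Phi(|z|)) = 0.795809.
Step 6: alpha = 0.05. fail to reject H0.

R = 8, z = -0.2588, p = 0.795809, fail to reject H0.


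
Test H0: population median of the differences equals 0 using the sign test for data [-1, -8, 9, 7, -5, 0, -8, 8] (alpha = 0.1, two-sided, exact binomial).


Step 1: Discard zero differences. Original n = 8; n_eff = number of nonzero differences = 7.
Nonzero differences (with sign): -1, -8, +9, +7, -5, -8, +8
Step 2: Count signs: positive = 3, negative = 4.
Step 3: Under H0: P(positive) = 0.5, so the number of positives S ~ Bin(7, 0.5).
Step 4: Two-sided exact p-value = sum of Bin(7,0.5) probabilities at or below the observed probability = 1.000000.
Step 5: alpha = 0.1. fail to reject H0.

n_eff = 7, pos = 3, neg = 4, p = 1.000000, fail to reject H0.


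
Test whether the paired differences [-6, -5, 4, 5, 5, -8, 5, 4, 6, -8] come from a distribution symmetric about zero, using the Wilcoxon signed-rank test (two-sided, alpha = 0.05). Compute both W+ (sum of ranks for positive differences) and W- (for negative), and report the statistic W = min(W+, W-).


Step 1: Drop any zero differences (none here) and take |d_i|.
|d| = [6, 5, 4, 5, 5, 8, 5, 4, 6, 8]
Step 2: Midrank |d_i| (ties get averaged ranks).
ranks: |6|->7.5, |5|->4.5, |4|->1.5, |5|->4.5, |5|->4.5, |8|->9.5, |5|->4.5, |4|->1.5, |6|->7.5, |8|->9.5
Step 3: Attach original signs; sum ranks with positive sign and with negative sign.
W+ = 1.5 + 4.5 + 4.5 + 4.5 + 1.5 + 7.5 = 24
W- = 7.5 + 4.5 + 9.5 + 9.5 = 31
(Check: W+ + W- = 55 should equal n(n+1)/2 = 55.)
Step 4: Test statistic W = min(W+, W-) = 24.
Step 5: Ties in |d|, so use the tie-corrected normal approximation.
        E[W] = n(n+1)/4 = 10*11/4 = 27.5.
        Tie groups: |d|=4 (t=2), |d|=5 (t=4), |d|=6 (t=2), |d|=8 (t=2); sum(t^3 - t) = 78.
        Var[W] = n(n+1)(2n+1)/24 - sum(t^3-t)/48 = 2310/24 - 78/48 = 94.625.
        z = (W - E[W]) / sqrt(Var[W]) = (24 - 27.5) / 9.7275 = -0.3598.
        Two-sided p = 2*Phi(z) = 0.718994.
Step 6: alpha = 0.05. fail to reject H0.

W+ = 24, W- = 31, W = min = 24, p = 0.718994, fail to reject H0.


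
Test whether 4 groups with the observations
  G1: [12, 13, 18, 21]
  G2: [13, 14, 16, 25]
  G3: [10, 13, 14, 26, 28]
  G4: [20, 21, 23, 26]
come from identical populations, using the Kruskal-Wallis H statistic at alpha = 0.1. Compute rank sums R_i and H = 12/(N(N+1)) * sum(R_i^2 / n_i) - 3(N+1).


Step 1: Combine all N = 17 observations and assign midranks.
sorted (value, group, rank): (10,G3,1), (12,G1,2), (13,G1,4), (13,G2,4), (13,G3,4), (14,G2,6.5), (14,G3,6.5), (16,G2,8), (18,G1,9), (20,G4,10), (21,G1,11.5), (21,G4,11.5), (23,G4,13), (25,G2,14), (26,G3,15.5), (26,G4,15.5), (28,G3,17)
Step 2: Sum ranks within each group.
R_1 = 26.5 (n_1 = 4)
R_2 = 32.5 (n_2 = 4)
R_3 = 44 (n_3 = 5)
R_4 = 50 (n_4 = 4)
Step 3: H = 12/(N(N+1)) * sum(R_i^2/n_i) - 3(N+1)
     = 12/(17*18) * (26.5^2/4 + 32.5^2/4 + 44^2/5 + 50^2/4) - 3*18
     = 0.039216 * 1451.83 - 54
     = 2.934314.
Step 4: Ties present; correction factor C = 1 - 42/(17^3 - 17) = 0.991422. Corrected H = 2.934314 / 0.991422 = 2.959703.
Step 5: Under H0, H ~ chi^2(3); p-value = 0.397880.
Step 6: alpha = 0.1. fail to reject H0.

H = 2.9597, df = 3, p = 0.397880, fail to reject H0.


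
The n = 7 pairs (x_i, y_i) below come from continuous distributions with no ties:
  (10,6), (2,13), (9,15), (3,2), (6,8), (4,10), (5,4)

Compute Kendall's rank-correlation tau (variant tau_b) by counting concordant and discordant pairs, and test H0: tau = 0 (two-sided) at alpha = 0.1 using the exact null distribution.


Step 1: Enumerate the 21 unordered pairs (i,j) with i<j and classify each by sign(x_j-x_i) * sign(y_j-y_i).
  (1,2):dx=-8,dy=+7->D; (1,3):dx=-1,dy=+9->D; (1,4):dx=-7,dy=-4->C; (1,5):dx=-4,dy=+2->D
  (1,6):dx=-6,dy=+4->D; (1,7):dx=-5,dy=-2->C; (2,3):dx=+7,dy=+2->C; (2,4):dx=+1,dy=-11->D
  (2,5):dx=+4,dy=-5->D; (2,6):dx=+2,dy=-3->D; (2,7):dx=+3,dy=-9->D; (3,4):dx=-6,dy=-13->C
  (3,5):dx=-3,dy=-7->C; (3,6):dx=-5,dy=-5->C; (3,7):dx=-4,dy=-11->C; (4,5):dx=+3,dy=+6->C
  (4,6):dx=+1,dy=+8->C; (4,7):dx=+2,dy=+2->C; (5,6):dx=-2,dy=+2->D; (5,7):dx=-1,dy=-4->C
  (6,7):dx=+1,dy=-6->D
Step 2: C = 11, D = 10, total pairs = 21.
Step 3: tau = (C - D)/(n(n-1)/2) = (11 - 10)/21 = 0.047619.
Step 4: Exact two-sided p-value (enumerate n! = 5040 permutations of y under H0): p = 1.000000.
Step 5: alpha = 0.1. fail to reject H0.

tau_b = 0.0476 (C=11, D=10), p = 1.000000, fail to reject H0.


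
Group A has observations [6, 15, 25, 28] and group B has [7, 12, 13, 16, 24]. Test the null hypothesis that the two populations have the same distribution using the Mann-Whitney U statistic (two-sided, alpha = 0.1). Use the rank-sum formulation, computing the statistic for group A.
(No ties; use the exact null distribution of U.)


Step 1: Combine and sort all 9 observations; assign midranks.
sorted (value, group): (6,X), (7,Y), (12,Y), (13,Y), (15,X), (16,Y), (24,Y), (25,X), (28,X)
ranks: 6->1, 7->2, 12->3, 13->4, 15->5, 16->6, 24->7, 25->8, 28->9
Step 2: Rank sum for X: R1 = 1 + 5 + 8 + 9 = 23.
Step 3: U_X = R1 - n1(n1+1)/2 = 23 - 4*5/2 = 23 - 10 = 13.
       U_Y = n1*n2 - U_X = 20 - 13 = 7.
Step 4: No ties, so the exact null distribution of U (based on enumerating the C(9,4) = 126 equally likely rank assignments) gives the two-sided p-value.
Step 5: p-value = 0.555556; compare to alpha = 0.1. fail to reject H0.

U_X = 13, p = 0.555556, fail to reject H0 at alpha = 0.1.


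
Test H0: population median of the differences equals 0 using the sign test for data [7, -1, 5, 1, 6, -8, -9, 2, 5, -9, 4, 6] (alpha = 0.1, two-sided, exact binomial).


Step 1: Discard zero differences. Original n = 12; n_eff = number of nonzero differences = 12.
Nonzero differences (with sign): +7, -1, +5, +1, +6, -8, -9, +2, +5, -9, +4, +6
Step 2: Count signs: positive = 8, negative = 4.
Step 3: Under H0: P(positive) = 0.5, so the number of positives S ~ Bin(12, 0.5).
Step 4: Two-sided exact p-value = sum of Bin(12,0.5) probabilities at or below the observed probability = 0.387695.
Step 5: alpha = 0.1. fail to reject H0.

n_eff = 12, pos = 8, neg = 4, p = 0.387695, fail to reject H0.


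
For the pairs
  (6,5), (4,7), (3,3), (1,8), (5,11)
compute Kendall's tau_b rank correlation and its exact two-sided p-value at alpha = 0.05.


Step 1: Enumerate the 10 unordered pairs (i,j) with i<j and classify each by sign(x_j-x_i) * sign(y_j-y_i).
  (1,2):dx=-2,dy=+2->D; (1,3):dx=-3,dy=-2->C; (1,4):dx=-5,dy=+3->D; (1,5):dx=-1,dy=+6->D
  (2,3):dx=-1,dy=-4->C; (2,4):dx=-3,dy=+1->D; (2,5):dx=+1,dy=+4->C; (3,4):dx=-2,dy=+5->D
  (3,5):dx=+2,dy=+8->C; (4,5):dx=+4,dy=+3->C
Step 2: C = 5, D = 5, total pairs = 10.
Step 3: tau = (C - D)/(n(n-1)/2) = (5 - 5)/10 = 0.000000.
Step 4: Exact two-sided p-value (enumerate n! = 120 permutations of y under H0): p = 1.000000.
Step 5: alpha = 0.05. fail to reject H0.

tau_b = 0.0000 (C=5, D=5), p = 1.000000, fail to reject H0.


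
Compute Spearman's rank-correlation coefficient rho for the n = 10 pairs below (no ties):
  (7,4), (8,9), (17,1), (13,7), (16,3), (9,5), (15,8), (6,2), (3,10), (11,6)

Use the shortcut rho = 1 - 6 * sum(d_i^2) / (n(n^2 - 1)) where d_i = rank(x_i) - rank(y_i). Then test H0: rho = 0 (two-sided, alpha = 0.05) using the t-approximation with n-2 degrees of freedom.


Step 1: Rank x and y separately (midranks; no ties here).
rank(x): 7->3, 8->4, 17->10, 13->7, 16->9, 9->5, 15->8, 6->2, 3->1, 11->6
rank(y): 4->4, 9->9, 1->1, 7->7, 3->3, 5->5, 8->8, 2->2, 10->10, 6->6
Step 2: d_i = R_x(i) - R_y(i); compute d_i^2.
  (3-4)^2=1, (4-9)^2=25, (10-1)^2=81, (7-7)^2=0, (9-3)^2=36, (5-5)^2=0, (8-8)^2=0, (2-2)^2=0, (1-10)^2=81, (6-6)^2=0
sum(d^2) = 224.
Step 3: rho = 1 - 6*224 / (10*(10^2 - 1)) = 1 - 1344/990 = -0.357576.
Step 4: Under H0, t = rho * sqrt((n-2)/(1-rho^2)) = -1.0830 ~ t(8).
Step 5: Two-sided p-value from the t-distribution with 8 df = 0.310376.
Step 6: alpha = 0.05. fail to reject H0.

rho = -0.3576, p = 0.310376, fail to reject H0 at alpha = 0.05.


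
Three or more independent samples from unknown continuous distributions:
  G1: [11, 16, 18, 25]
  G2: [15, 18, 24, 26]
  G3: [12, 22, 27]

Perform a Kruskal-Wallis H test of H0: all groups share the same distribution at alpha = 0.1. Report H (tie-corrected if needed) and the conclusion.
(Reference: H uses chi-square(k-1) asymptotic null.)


Step 1: Combine all N = 11 observations and assign midranks.
sorted (value, group, rank): (11,G1,1), (12,G3,2), (15,G2,3), (16,G1,4), (18,G1,5.5), (18,G2,5.5), (22,G3,7), (24,G2,8), (25,G1,9), (26,G2,10), (27,G3,11)
Step 2: Sum ranks within each group.
R_1 = 19.5 (n_1 = 4)
R_2 = 26.5 (n_2 = 4)
R_3 = 20 (n_3 = 3)
Step 3: H = 12/(N(N+1)) * sum(R_i^2/n_i) - 3(N+1)
     = 12/(11*12) * (19.5^2/4 + 26.5^2/4 + 20^2/3) - 3*12
     = 0.090909 * 403.958 - 36
     = 0.723485.
Step 4: Ties present; correction factor C = 1 - 6/(11^3 - 11) = 0.995455. Corrected H = 0.723485 / 0.995455 = 0.726788.
Step 5: Under H0, H ~ chi^2(2); p-value = 0.695312.
Step 6: alpha = 0.1. fail to reject H0.

H = 0.7268, df = 2, p = 0.695312, fail to reject H0.


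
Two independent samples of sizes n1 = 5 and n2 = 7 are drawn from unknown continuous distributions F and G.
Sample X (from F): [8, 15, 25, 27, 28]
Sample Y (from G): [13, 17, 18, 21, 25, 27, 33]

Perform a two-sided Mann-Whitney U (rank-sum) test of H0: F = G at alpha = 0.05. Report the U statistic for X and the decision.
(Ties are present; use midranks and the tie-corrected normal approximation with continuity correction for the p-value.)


Step 1: Combine and sort all 12 observations; assign midranks.
sorted (value, group): (8,X), (13,Y), (15,X), (17,Y), (18,Y), (21,Y), (25,X), (25,Y), (27,X), (27,Y), (28,X), (33,Y)
ranks: 8->1, 13->2, 15->3, 17->4, 18->5, 21->6, 25->7.5, 25->7.5, 27->9.5, 27->9.5, 28->11, 33->12
Step 2: Rank sum for X: R1 = 1 + 3 + 7.5 + 9.5 + 11 = 32.
Step 3: U_X = R1 - n1(n1+1)/2 = 32 - 5*6/2 = 32 - 15 = 17.
       U_Y = n1*n2 - U_X = 35 - 17 = 18.
Step 4: Ties are present, so use the tie-corrected normal approximation (with continuity correction) for the p-value.
Step 5: p-value = 1.000000; compare to alpha = 0.05. fail to reject H0.

U_X = 17, p = 1.000000, fail to reject H0 at alpha = 0.05.


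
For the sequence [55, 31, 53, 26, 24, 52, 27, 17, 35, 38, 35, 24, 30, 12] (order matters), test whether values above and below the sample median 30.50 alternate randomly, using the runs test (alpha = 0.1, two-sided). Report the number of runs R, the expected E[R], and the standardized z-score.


Step 1: Compute median = 30.50; label A = above, B = below.
Labels in order: AAABBABBAAABBB  (n_A = 7, n_B = 7)
Step 2: Count runs R = 6.
Step 3: Under H0 (random ordering), E[R] = 2*n_A*n_B/(n_A+n_B) + 1 = 2*7*7/14 + 1 = 8.0000.
        Var[R] = 2*n_A*n_B*(2*n_A*n_B - n_A - n_B) / ((n_A+n_B)^2 * (n_A+n_B-1)) = 8232/2548 = 3.2308.
        SD[R] = 1.7974.
Step 4: Continuity-corrected z = (R + 0.5 - E[R]) / SD[R] = (6 + 0.5 - 8.0000) / 1.7974 = -0.8345.
Step 5: Two-sided p-value via normal approximation = 2*(1 - Phi(|z|)) = 0.403986.
Step 6: alpha = 0.1. fail to reject H0.

R = 6, z = -0.8345, p = 0.403986, fail to reject H0.


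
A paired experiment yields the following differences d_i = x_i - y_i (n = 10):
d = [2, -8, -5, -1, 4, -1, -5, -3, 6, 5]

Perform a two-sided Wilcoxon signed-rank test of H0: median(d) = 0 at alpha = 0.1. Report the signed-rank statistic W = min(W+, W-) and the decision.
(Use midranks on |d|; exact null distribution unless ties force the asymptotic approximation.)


Step 1: Drop any zero differences (none here) and take |d_i|.
|d| = [2, 8, 5, 1, 4, 1, 5, 3, 6, 5]
Step 2: Midrank |d_i| (ties get averaged ranks).
ranks: |2|->3, |8|->10, |5|->7, |1|->1.5, |4|->5, |1|->1.5, |5|->7, |3|->4, |6|->9, |5|->7
Step 3: Attach original signs; sum ranks with positive sign and with negative sign.
W+ = 3 + 5 + 9 + 7 = 24
W- = 10 + 7 + 1.5 + 1.5 + 7 + 4 = 31
(Check: W+ + W- = 55 should equal n(n+1)/2 = 55.)
Step 4: Test statistic W = min(W+, W-) = 24.
Step 5: Ties in |d|, so use the tie-corrected normal approximation.
        E[W] = n(n+1)/4 = 10*11/4 = 27.5.
        Tie groups: |d|=1 (t=2), |d|=5 (t=3); sum(t^3 - t) = 30.
        Var[W] = n(n+1)(2n+1)/24 - sum(t^3-t)/48 = 2310/24 - 30/48 = 95.625.
        z = (W - E[W]) / sqrt(Var[W]) = (24 - 27.5) / 9.7788 = -0.3579.
        Two-sided p = 2*Phi(z) = 0.720405.
Step 6: alpha = 0.1. fail to reject H0.

W+ = 24, W- = 31, W = min = 24, p = 0.720405, fail to reject H0.


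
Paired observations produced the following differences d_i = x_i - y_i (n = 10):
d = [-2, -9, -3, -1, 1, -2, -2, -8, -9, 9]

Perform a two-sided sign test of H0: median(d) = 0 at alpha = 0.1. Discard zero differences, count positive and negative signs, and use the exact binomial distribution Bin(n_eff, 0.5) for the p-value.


Step 1: Discard zero differences. Original n = 10; n_eff = number of nonzero differences = 10.
Nonzero differences (with sign): -2, -9, -3, -1, +1, -2, -2, -8, -9, +9
Step 2: Count signs: positive = 2, negative = 8.
Step 3: Under H0: P(positive) = 0.5, so the number of positives S ~ Bin(10, 0.5).
Step 4: Two-sided exact p-value = sum of Bin(10,0.5) probabilities at or below the observed probability = 0.109375.
Step 5: alpha = 0.1. fail to reject H0.

n_eff = 10, pos = 2, neg = 8, p = 0.109375, fail to reject H0.


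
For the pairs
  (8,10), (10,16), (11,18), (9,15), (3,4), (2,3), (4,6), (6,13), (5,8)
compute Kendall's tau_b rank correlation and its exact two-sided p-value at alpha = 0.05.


Step 1: Enumerate the 36 unordered pairs (i,j) with i<j and classify each by sign(x_j-x_i) * sign(y_j-y_i).
  (1,2):dx=+2,dy=+6->C; (1,3):dx=+3,dy=+8->C; (1,4):dx=+1,dy=+5->C; (1,5):dx=-5,dy=-6->C
  (1,6):dx=-6,dy=-7->C; (1,7):dx=-4,dy=-4->C; (1,8):dx=-2,dy=+3->D; (1,9):dx=-3,dy=-2->C
  (2,3):dx=+1,dy=+2->C; (2,4):dx=-1,dy=-1->C; (2,5):dx=-7,dy=-12->C; (2,6):dx=-8,dy=-13->C
  (2,7):dx=-6,dy=-10->C; (2,8):dx=-4,dy=-3->C; (2,9):dx=-5,dy=-8->C; (3,4):dx=-2,dy=-3->C
  (3,5):dx=-8,dy=-14->C; (3,6):dx=-9,dy=-15->C; (3,7):dx=-7,dy=-12->C; (3,8):dx=-5,dy=-5->C
  (3,9):dx=-6,dy=-10->C; (4,5):dx=-6,dy=-11->C; (4,6):dx=-7,dy=-12->C; (4,7):dx=-5,dy=-9->C
  (4,8):dx=-3,dy=-2->C; (4,9):dx=-4,dy=-7->C; (5,6):dx=-1,dy=-1->C; (5,7):dx=+1,dy=+2->C
  (5,8):dx=+3,dy=+9->C; (5,9):dx=+2,dy=+4->C; (6,7):dx=+2,dy=+3->C; (6,8):dx=+4,dy=+10->C
  (6,9):dx=+3,dy=+5->C; (7,8):dx=+2,dy=+7->C; (7,9):dx=+1,dy=+2->C; (8,9):dx=-1,dy=-5->C
Step 2: C = 35, D = 1, total pairs = 36.
Step 3: tau = (C - D)/(n(n-1)/2) = (35 - 1)/36 = 0.944444.
Step 4: Exact two-sided p-value (enumerate n! = 362880 permutations of y under H0): p = 0.000050.
Step 5: alpha = 0.05. reject H0.

tau_b = 0.9444 (C=35, D=1), p = 0.000050, reject H0.


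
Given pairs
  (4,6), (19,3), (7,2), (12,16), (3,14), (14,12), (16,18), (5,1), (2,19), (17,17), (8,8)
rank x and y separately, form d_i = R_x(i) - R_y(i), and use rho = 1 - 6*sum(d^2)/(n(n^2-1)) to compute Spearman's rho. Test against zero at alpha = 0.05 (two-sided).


Step 1: Rank x and y separately (midranks; no ties here).
rank(x): 4->3, 19->11, 7->5, 12->7, 3->2, 14->8, 16->9, 5->4, 2->1, 17->10, 8->6
rank(y): 6->4, 3->3, 2->2, 16->8, 14->7, 12->6, 18->10, 1->1, 19->11, 17->9, 8->5
Step 2: d_i = R_x(i) - R_y(i); compute d_i^2.
  (3-4)^2=1, (11-3)^2=64, (5-2)^2=9, (7-8)^2=1, (2-7)^2=25, (8-6)^2=4, (9-10)^2=1, (4-1)^2=9, (1-11)^2=100, (10-9)^2=1, (6-5)^2=1
sum(d^2) = 216.
Step 3: rho = 1 - 6*216 / (11*(11^2 - 1)) = 1 - 1296/1320 = 0.018182.
Step 4: Under H0, t = rho * sqrt((n-2)/(1-rho^2)) = 0.0546 ~ t(9).
Step 5: Two-sided p-value from the t-distribution with 9 df = 0.957685.
Step 6: alpha = 0.05. fail to reject H0.

rho = 0.0182, p = 0.957685, fail to reject H0 at alpha = 0.05.


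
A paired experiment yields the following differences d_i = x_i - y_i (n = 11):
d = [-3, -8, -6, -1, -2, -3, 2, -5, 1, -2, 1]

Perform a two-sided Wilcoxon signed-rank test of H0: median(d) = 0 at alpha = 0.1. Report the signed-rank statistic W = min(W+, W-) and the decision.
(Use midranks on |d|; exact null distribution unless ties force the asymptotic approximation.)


Step 1: Drop any zero differences (none here) and take |d_i|.
|d| = [3, 8, 6, 1, 2, 3, 2, 5, 1, 2, 1]
Step 2: Midrank |d_i| (ties get averaged ranks).
ranks: |3|->7.5, |8|->11, |6|->10, |1|->2, |2|->5, |3|->7.5, |2|->5, |5|->9, |1|->2, |2|->5, |1|->2
Step 3: Attach original signs; sum ranks with positive sign and with negative sign.
W+ = 5 + 2 + 2 = 9
W- = 7.5 + 11 + 10 + 2 + 5 + 7.5 + 9 + 5 = 57
(Check: W+ + W- = 66 should equal n(n+1)/2 = 66.)
Step 4: Test statistic W = min(W+, W-) = 9.
Step 5: Ties in |d|, so use the tie-corrected normal approximation.
        E[W] = n(n+1)/4 = 11*12/4 = 33.
        Tie groups: |d|=1 (t=3), |d|=2 (t=3), |d|=3 (t=2); sum(t^3 - t) = 54.
        Var[W] = n(n+1)(2n+1)/24 - sum(t^3-t)/48 = 3036/24 - 54/48 = 125.375.
        z = (W - E[W]) / sqrt(Var[W]) = (9 - 33) / 11.1971 = -2.1434.
        Two-sided p = 2*Phi(z) = 0.032080.
Step 6: alpha = 0.1. reject H0.

W+ = 9, W- = 57, W = min = 9, p = 0.032080, reject H0.


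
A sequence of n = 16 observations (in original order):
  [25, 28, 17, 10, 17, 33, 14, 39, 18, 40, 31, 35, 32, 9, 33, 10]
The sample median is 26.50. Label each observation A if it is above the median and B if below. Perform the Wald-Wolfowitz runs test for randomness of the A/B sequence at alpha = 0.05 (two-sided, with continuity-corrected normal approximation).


Step 1: Compute median = 26.50; label A = above, B = below.
Labels in order: BABBBABABAAAABAB  (n_A = 8, n_B = 8)
Step 2: Count runs R = 11.
Step 3: Under H0 (random ordering), E[R] = 2*n_A*n_B/(n_A+n_B) + 1 = 2*8*8/16 + 1 = 9.0000.
        Var[R] = 2*n_A*n_B*(2*n_A*n_B - n_A - n_B) / ((n_A+n_B)^2 * (n_A+n_B-1)) = 14336/3840 = 3.7333.
        SD[R] = 1.9322.
Step 4: Continuity-corrected z = (R - 0.5 - E[R]) / SD[R] = (11 - 0.5 - 9.0000) / 1.9322 = 0.7763.
Step 5: Two-sided p-value via normal approximation = 2*(1 - Phi(|z|)) = 0.437558.
Step 6: alpha = 0.05. fail to reject H0.

R = 11, z = 0.7763, p = 0.437558, fail to reject H0.


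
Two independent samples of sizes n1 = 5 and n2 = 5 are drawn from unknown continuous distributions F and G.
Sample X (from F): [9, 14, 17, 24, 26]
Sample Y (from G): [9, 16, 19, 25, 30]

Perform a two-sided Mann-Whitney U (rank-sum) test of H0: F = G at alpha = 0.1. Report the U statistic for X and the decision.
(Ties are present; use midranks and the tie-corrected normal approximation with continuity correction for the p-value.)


Step 1: Combine and sort all 10 observations; assign midranks.
sorted (value, group): (9,X), (9,Y), (14,X), (16,Y), (17,X), (19,Y), (24,X), (25,Y), (26,X), (30,Y)
ranks: 9->1.5, 9->1.5, 14->3, 16->4, 17->5, 19->6, 24->7, 25->8, 26->9, 30->10
Step 2: Rank sum for X: R1 = 1.5 + 3 + 5 + 7 + 9 = 25.5.
Step 3: U_X = R1 - n1(n1+1)/2 = 25.5 - 5*6/2 = 25.5 - 15 = 10.5.
       U_Y = n1*n2 - U_X = 25 - 10.5 = 14.5.
Step 4: Ties are present, so use the tie-corrected normal approximation (with continuity correction) for the p-value.
Step 5: p-value = 0.753298; compare to alpha = 0.1. fail to reject H0.

U_X = 10.5, p = 0.753298, fail to reject H0 at alpha = 0.1.


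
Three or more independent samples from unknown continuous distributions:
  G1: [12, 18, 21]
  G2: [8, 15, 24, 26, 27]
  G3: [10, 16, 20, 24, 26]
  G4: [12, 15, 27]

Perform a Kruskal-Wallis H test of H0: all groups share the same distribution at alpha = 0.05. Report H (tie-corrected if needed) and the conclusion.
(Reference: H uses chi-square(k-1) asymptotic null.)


Step 1: Combine all N = 16 observations and assign midranks.
sorted (value, group, rank): (8,G2,1), (10,G3,2), (12,G1,3.5), (12,G4,3.5), (15,G2,5.5), (15,G4,5.5), (16,G3,7), (18,G1,8), (20,G3,9), (21,G1,10), (24,G2,11.5), (24,G3,11.5), (26,G2,13.5), (26,G3,13.5), (27,G2,15.5), (27,G4,15.5)
Step 2: Sum ranks within each group.
R_1 = 21.5 (n_1 = 3)
R_2 = 47 (n_2 = 5)
R_3 = 43 (n_3 = 5)
R_4 = 24.5 (n_4 = 3)
Step 3: H = 12/(N(N+1)) * sum(R_i^2/n_i) - 3(N+1)
     = 12/(16*17) * (21.5^2/3 + 47^2/5 + 43^2/5 + 24.5^2/3) - 3*17
     = 0.044118 * 1165.77 - 51
     = 0.430882.
Step 4: Ties present; correction factor C = 1 - 30/(16^3 - 16) = 0.992647. Corrected H = 0.430882 / 0.992647 = 0.434074.
Step 5: Under H0, H ~ chi^2(3); p-value = 0.933117.
Step 6: alpha = 0.05. fail to reject H0.

H = 0.4341, df = 3, p = 0.933117, fail to reject H0.


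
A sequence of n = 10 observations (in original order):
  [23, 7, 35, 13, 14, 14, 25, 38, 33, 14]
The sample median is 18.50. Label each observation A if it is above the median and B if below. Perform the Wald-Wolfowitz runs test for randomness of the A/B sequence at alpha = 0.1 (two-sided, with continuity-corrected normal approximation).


Step 1: Compute median = 18.50; label A = above, B = below.
Labels in order: ABABBBAAAB  (n_A = 5, n_B = 5)
Step 2: Count runs R = 6.
Step 3: Under H0 (random ordering), E[R] = 2*n_A*n_B/(n_A+n_B) + 1 = 2*5*5/10 + 1 = 6.0000.
        Var[R] = 2*n_A*n_B*(2*n_A*n_B - n_A - n_B) / ((n_A+n_B)^2 * (n_A+n_B-1)) = 2000/900 = 2.2222.
        SD[R] = 1.4907.
Step 4: R = E[R], so z = 0 with no continuity correction.
Step 5: Two-sided p-value via normal approximation = 2*(1 - Phi(|z|)) = 1.000000.
Step 6: alpha = 0.1. fail to reject H0.

R = 6, z = 0.0000, p = 1.000000, fail to reject H0.


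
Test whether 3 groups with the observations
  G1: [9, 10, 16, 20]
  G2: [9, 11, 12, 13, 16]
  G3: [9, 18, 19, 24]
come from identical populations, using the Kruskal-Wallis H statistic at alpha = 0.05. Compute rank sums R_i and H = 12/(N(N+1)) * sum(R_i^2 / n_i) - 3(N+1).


Step 1: Combine all N = 13 observations and assign midranks.
sorted (value, group, rank): (9,G1,2), (9,G2,2), (9,G3,2), (10,G1,4), (11,G2,5), (12,G2,6), (13,G2,7), (16,G1,8.5), (16,G2,8.5), (18,G3,10), (19,G3,11), (20,G1,12), (24,G3,13)
Step 2: Sum ranks within each group.
R_1 = 26.5 (n_1 = 4)
R_2 = 28.5 (n_2 = 5)
R_3 = 36 (n_3 = 4)
Step 3: H = 12/(N(N+1)) * sum(R_i^2/n_i) - 3(N+1)
     = 12/(13*14) * (26.5^2/4 + 28.5^2/5 + 36^2/4) - 3*14
     = 0.065934 * 662.013 - 42
     = 1.649176.
Step 4: Ties present; correction factor C = 1 - 30/(13^3 - 13) = 0.986264. Corrected H = 1.649176 / 0.986264 = 1.672145.
Step 5: Under H0, H ~ chi^2(2); p-value = 0.433409.
Step 6: alpha = 0.05. fail to reject H0.

H = 1.6721, df = 2, p = 0.433409, fail to reject H0.


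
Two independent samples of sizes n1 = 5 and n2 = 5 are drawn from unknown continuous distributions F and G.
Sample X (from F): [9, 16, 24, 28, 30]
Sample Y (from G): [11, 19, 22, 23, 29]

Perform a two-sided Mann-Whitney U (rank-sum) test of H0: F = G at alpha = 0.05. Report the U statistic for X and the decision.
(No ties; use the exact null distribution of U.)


Step 1: Combine and sort all 10 observations; assign midranks.
sorted (value, group): (9,X), (11,Y), (16,X), (19,Y), (22,Y), (23,Y), (24,X), (28,X), (29,Y), (30,X)
ranks: 9->1, 11->2, 16->3, 19->4, 22->5, 23->6, 24->7, 28->8, 29->9, 30->10
Step 2: Rank sum for X: R1 = 1 + 3 + 7 + 8 + 10 = 29.
Step 3: U_X = R1 - n1(n1+1)/2 = 29 - 5*6/2 = 29 - 15 = 14.
       U_Y = n1*n2 - U_X = 25 - 14 = 11.
Step 4: No ties, so the exact null distribution of U (based on enumerating the C(10,5) = 252 equally likely rank assignments) gives the two-sided p-value.
Step 5: p-value = 0.841270; compare to alpha = 0.05. fail to reject H0.

U_X = 14, p = 0.841270, fail to reject H0 at alpha = 0.05.


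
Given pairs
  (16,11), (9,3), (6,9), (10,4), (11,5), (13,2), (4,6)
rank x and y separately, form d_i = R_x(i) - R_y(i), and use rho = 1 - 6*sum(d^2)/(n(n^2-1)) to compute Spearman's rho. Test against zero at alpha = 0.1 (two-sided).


Step 1: Rank x and y separately (midranks; no ties here).
rank(x): 16->7, 9->3, 6->2, 10->4, 11->5, 13->6, 4->1
rank(y): 11->7, 3->2, 9->6, 4->3, 5->4, 2->1, 6->5
Step 2: d_i = R_x(i) - R_y(i); compute d_i^2.
  (7-7)^2=0, (3-2)^2=1, (2-6)^2=16, (4-3)^2=1, (5-4)^2=1, (6-1)^2=25, (1-5)^2=16
sum(d^2) = 60.
Step 3: rho = 1 - 6*60 / (7*(7^2 - 1)) = 1 - 360/336 = -0.071429.
Step 4: Under H0, t = rho * sqrt((n-2)/(1-rho^2)) = -0.1601 ~ t(5).
Step 5: Two-sided p-value from the t-distribution with 5 df = 0.879048.
Step 6: alpha = 0.1. fail to reject H0.

rho = -0.0714, p = 0.879048, fail to reject H0 at alpha = 0.1.


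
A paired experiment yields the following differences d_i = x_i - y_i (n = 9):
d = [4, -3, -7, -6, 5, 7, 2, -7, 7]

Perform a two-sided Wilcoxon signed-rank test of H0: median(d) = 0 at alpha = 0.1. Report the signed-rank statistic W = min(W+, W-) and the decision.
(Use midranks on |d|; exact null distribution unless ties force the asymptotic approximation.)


Step 1: Drop any zero differences (none here) and take |d_i|.
|d| = [4, 3, 7, 6, 5, 7, 2, 7, 7]
Step 2: Midrank |d_i| (ties get averaged ranks).
ranks: |4|->3, |3|->2, |7|->7.5, |6|->5, |5|->4, |7|->7.5, |2|->1, |7|->7.5, |7|->7.5
Step 3: Attach original signs; sum ranks with positive sign and with negative sign.
W+ = 3 + 4 + 7.5 + 1 + 7.5 = 23
W- = 2 + 7.5 + 5 + 7.5 = 22
(Check: W+ + W- = 45 should equal n(n+1)/2 = 45.)
Step 4: Test statistic W = min(W+, W-) = 22.
Step 5: Ties in |d|, so use the tie-corrected normal approximation.
        E[W] = n(n+1)/4 = 9*10/4 = 22.5.
        Tie groups: |d|=7 (t=4); sum(t^3 - t) = 60.
        Var[W] = n(n+1)(2n+1)/24 - sum(t^3-t)/48 = 1710/24 - 60/48 = 70.
        z = (W - E[W]) / sqrt(Var[W]) = (22 - 22.5) / 8.3666 = -0.0598.
        Two-sided p = 2*Phi(z) = 0.952346.
Step 6: alpha = 0.1. fail to reject H0.

W+ = 23, W- = 22, W = min = 22, p = 0.952346, fail to reject H0.


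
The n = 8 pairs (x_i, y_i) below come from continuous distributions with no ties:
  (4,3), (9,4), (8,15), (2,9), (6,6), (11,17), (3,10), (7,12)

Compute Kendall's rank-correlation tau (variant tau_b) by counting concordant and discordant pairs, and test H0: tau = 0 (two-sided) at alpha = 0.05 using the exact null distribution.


Step 1: Enumerate the 28 unordered pairs (i,j) with i<j and classify each by sign(x_j-x_i) * sign(y_j-y_i).
  (1,2):dx=+5,dy=+1->C; (1,3):dx=+4,dy=+12->C; (1,4):dx=-2,dy=+6->D; (1,5):dx=+2,dy=+3->C
  (1,6):dx=+7,dy=+14->C; (1,7):dx=-1,dy=+7->D; (1,8):dx=+3,dy=+9->C; (2,3):dx=-1,dy=+11->D
  (2,4):dx=-7,dy=+5->D; (2,5):dx=-3,dy=+2->D; (2,6):dx=+2,dy=+13->C; (2,7):dx=-6,dy=+6->D
  (2,8):dx=-2,dy=+8->D; (3,4):dx=-6,dy=-6->C; (3,5):dx=-2,dy=-9->C; (3,6):dx=+3,dy=+2->C
  (3,7):dx=-5,dy=-5->C; (3,8):dx=-1,dy=-3->C; (4,5):dx=+4,dy=-3->D; (4,6):dx=+9,dy=+8->C
  (4,7):dx=+1,dy=+1->C; (4,8):dx=+5,dy=+3->C; (5,6):dx=+5,dy=+11->C; (5,7):dx=-3,dy=+4->D
  (5,8):dx=+1,dy=+6->C; (6,7):dx=-8,dy=-7->C; (6,8):dx=-4,dy=-5->C; (7,8):dx=+4,dy=+2->C
Step 2: C = 19, D = 9, total pairs = 28.
Step 3: tau = (C - D)/(n(n-1)/2) = (19 - 9)/28 = 0.357143.
Step 4: Exact two-sided p-value (enumerate n! = 40320 permutations of y under H0): p = 0.275099.
Step 5: alpha = 0.05. fail to reject H0.

tau_b = 0.3571 (C=19, D=9), p = 0.275099, fail to reject H0.


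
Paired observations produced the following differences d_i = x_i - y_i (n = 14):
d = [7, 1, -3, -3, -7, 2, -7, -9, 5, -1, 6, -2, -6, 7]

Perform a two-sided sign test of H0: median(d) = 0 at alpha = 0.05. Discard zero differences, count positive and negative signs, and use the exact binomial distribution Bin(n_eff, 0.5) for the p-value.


Step 1: Discard zero differences. Original n = 14; n_eff = number of nonzero differences = 14.
Nonzero differences (with sign): +7, +1, -3, -3, -7, +2, -7, -9, +5, -1, +6, -2, -6, +7
Step 2: Count signs: positive = 6, negative = 8.
Step 3: Under H0: P(positive) = 0.5, so the number of positives S ~ Bin(14, 0.5).
Step 4: Two-sided exact p-value = sum of Bin(14,0.5) probabilities at or below the observed probability = 0.790527.
Step 5: alpha = 0.05. fail to reject H0.

n_eff = 14, pos = 6, neg = 8, p = 0.790527, fail to reject H0.


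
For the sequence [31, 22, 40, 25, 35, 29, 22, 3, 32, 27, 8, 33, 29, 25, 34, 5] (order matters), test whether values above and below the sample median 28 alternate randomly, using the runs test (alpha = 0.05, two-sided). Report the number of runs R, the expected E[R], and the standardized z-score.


Step 1: Compute median = 28; label A = above, B = below.
Labels in order: ABABAABBABBAABAB  (n_A = 8, n_B = 8)
Step 2: Count runs R = 12.
Step 3: Under H0 (random ordering), E[R] = 2*n_A*n_B/(n_A+n_B) + 1 = 2*8*8/16 + 1 = 9.0000.
        Var[R] = 2*n_A*n_B*(2*n_A*n_B - n_A - n_B) / ((n_A+n_B)^2 * (n_A+n_B-1)) = 14336/3840 = 3.7333.
        SD[R] = 1.9322.
Step 4: Continuity-corrected z = (R - 0.5 - E[R]) / SD[R] = (12 - 0.5 - 9.0000) / 1.9322 = 1.2939.
Step 5: Two-sided p-value via normal approximation = 2*(1 - Phi(|z|)) = 0.195709.
Step 6: alpha = 0.05. fail to reject H0.

R = 12, z = 1.2939, p = 0.195709, fail to reject H0.


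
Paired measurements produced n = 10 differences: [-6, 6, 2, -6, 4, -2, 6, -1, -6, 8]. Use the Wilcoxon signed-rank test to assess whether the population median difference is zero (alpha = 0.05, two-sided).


Step 1: Drop any zero differences (none here) and take |d_i|.
|d| = [6, 6, 2, 6, 4, 2, 6, 1, 6, 8]
Step 2: Midrank |d_i| (ties get averaged ranks).
ranks: |6|->7, |6|->7, |2|->2.5, |6|->7, |4|->4, |2|->2.5, |6|->7, |1|->1, |6|->7, |8|->10
Step 3: Attach original signs; sum ranks with positive sign and with negative sign.
W+ = 7 + 2.5 + 4 + 7 + 10 = 30.5
W- = 7 + 7 + 2.5 + 1 + 7 = 24.5
(Check: W+ + W- = 55 should equal n(n+1)/2 = 55.)
Step 4: Test statistic W = min(W+, W-) = 24.5.
Step 5: Ties in |d|, so use the tie-corrected normal approximation.
        E[W] = n(n+1)/4 = 10*11/4 = 27.5.
        Tie groups: |d|=2 (t=2), |d|=6 (t=5); sum(t^3 - t) = 126.
        Var[W] = n(n+1)(2n+1)/24 - sum(t^3-t)/48 = 2310/24 - 126/48 = 93.625.
        z = (W - E[W]) / sqrt(Var[W]) = (24.5 - 27.5) / 9.6760 = -0.3100.
        Two-sided p = 2*Phi(z) = 0.756526.
Step 6: alpha = 0.05. fail to reject H0.

W+ = 30.5, W- = 24.5, W = min = 24.5, p = 0.756526, fail to reject H0.


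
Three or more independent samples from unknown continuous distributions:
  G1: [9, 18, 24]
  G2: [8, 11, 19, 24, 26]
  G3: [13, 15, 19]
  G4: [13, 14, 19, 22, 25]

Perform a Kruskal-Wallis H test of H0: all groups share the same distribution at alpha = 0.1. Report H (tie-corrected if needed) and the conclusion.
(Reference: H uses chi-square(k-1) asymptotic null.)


Step 1: Combine all N = 16 observations and assign midranks.
sorted (value, group, rank): (8,G2,1), (9,G1,2), (11,G2,3), (13,G3,4.5), (13,G4,4.5), (14,G4,6), (15,G3,7), (18,G1,8), (19,G2,10), (19,G3,10), (19,G4,10), (22,G4,12), (24,G1,13.5), (24,G2,13.5), (25,G4,15), (26,G2,16)
Step 2: Sum ranks within each group.
R_1 = 23.5 (n_1 = 3)
R_2 = 43.5 (n_2 = 5)
R_3 = 21.5 (n_3 = 3)
R_4 = 47.5 (n_4 = 5)
Step 3: H = 12/(N(N+1)) * sum(R_i^2/n_i) - 3(N+1)
     = 12/(16*17) * (23.5^2/3 + 43.5^2/5 + 21.5^2/3 + 47.5^2/5) - 3*17
     = 0.044118 * 1167.87 - 51
     = 0.523529.
Step 4: Ties present; correction factor C = 1 - 36/(16^3 - 16) = 0.991176. Corrected H = 0.523529 / 0.991176 = 0.528190.
Step 5: Under H0, H ~ chi^2(3); p-value = 0.912656.
Step 6: alpha = 0.1. fail to reject H0.

H = 0.5282, df = 3, p = 0.912656, fail to reject H0.


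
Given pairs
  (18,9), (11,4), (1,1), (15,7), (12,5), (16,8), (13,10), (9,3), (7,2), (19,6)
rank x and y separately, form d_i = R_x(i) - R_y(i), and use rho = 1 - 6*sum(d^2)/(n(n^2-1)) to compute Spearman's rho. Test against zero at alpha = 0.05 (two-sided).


Step 1: Rank x and y separately (midranks; no ties here).
rank(x): 18->9, 11->4, 1->1, 15->7, 12->5, 16->8, 13->6, 9->3, 7->2, 19->10
rank(y): 9->9, 4->4, 1->1, 7->7, 5->5, 8->8, 10->10, 3->3, 2->2, 6->6
Step 2: d_i = R_x(i) - R_y(i); compute d_i^2.
  (9-9)^2=0, (4-4)^2=0, (1-1)^2=0, (7-7)^2=0, (5-5)^2=0, (8-8)^2=0, (6-10)^2=16, (3-3)^2=0, (2-2)^2=0, (10-6)^2=16
sum(d^2) = 32.
Step 3: rho = 1 - 6*32 / (10*(10^2 - 1)) = 1 - 192/990 = 0.806061.
Step 4: Under H0, t = rho * sqrt((n-2)/(1-rho^2)) = 3.8522 ~ t(8).
Step 5: Two-sided p-value from the t-distribution with 8 df = 0.004862.
Step 6: alpha = 0.05. reject H0.

rho = 0.8061, p = 0.004862, reject H0 at alpha = 0.05.


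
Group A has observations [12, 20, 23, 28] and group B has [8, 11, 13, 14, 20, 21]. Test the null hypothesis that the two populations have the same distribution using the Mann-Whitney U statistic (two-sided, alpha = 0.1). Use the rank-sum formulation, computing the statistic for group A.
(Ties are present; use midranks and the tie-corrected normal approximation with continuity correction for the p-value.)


Step 1: Combine and sort all 10 observations; assign midranks.
sorted (value, group): (8,Y), (11,Y), (12,X), (13,Y), (14,Y), (20,X), (20,Y), (21,Y), (23,X), (28,X)
ranks: 8->1, 11->2, 12->3, 13->4, 14->5, 20->6.5, 20->6.5, 21->8, 23->9, 28->10
Step 2: Rank sum for X: R1 = 3 + 6.5 + 9 + 10 = 28.5.
Step 3: U_X = R1 - n1(n1+1)/2 = 28.5 - 4*5/2 = 28.5 - 10 = 18.5.
       U_Y = n1*n2 - U_X = 24 - 18.5 = 5.5.
Step 4: Ties are present, so use the tie-corrected normal approximation (with continuity correction) for the p-value.
Step 5: p-value = 0.199458; compare to alpha = 0.1. fail to reject H0.

U_X = 18.5, p = 0.199458, fail to reject H0 at alpha = 0.1.


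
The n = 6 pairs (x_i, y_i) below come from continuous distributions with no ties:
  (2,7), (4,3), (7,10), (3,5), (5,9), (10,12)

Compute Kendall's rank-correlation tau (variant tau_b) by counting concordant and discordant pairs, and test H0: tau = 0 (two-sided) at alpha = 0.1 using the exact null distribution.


Step 1: Enumerate the 15 unordered pairs (i,j) with i<j and classify each by sign(x_j-x_i) * sign(y_j-y_i).
  (1,2):dx=+2,dy=-4->D; (1,3):dx=+5,dy=+3->C; (1,4):dx=+1,dy=-2->D; (1,5):dx=+3,dy=+2->C
  (1,6):dx=+8,dy=+5->C; (2,3):dx=+3,dy=+7->C; (2,4):dx=-1,dy=+2->D; (2,5):dx=+1,dy=+6->C
  (2,6):dx=+6,dy=+9->C; (3,4):dx=-4,dy=-5->C; (3,5):dx=-2,dy=-1->C; (3,6):dx=+3,dy=+2->C
  (4,5):dx=+2,dy=+4->C; (4,6):dx=+7,dy=+7->C; (5,6):dx=+5,dy=+3->C
Step 2: C = 12, D = 3, total pairs = 15.
Step 3: tau = (C - D)/(n(n-1)/2) = (12 - 3)/15 = 0.600000.
Step 4: Exact two-sided p-value (enumerate n! = 720 permutations of y under H0): p = 0.136111.
Step 5: alpha = 0.1. fail to reject H0.

tau_b = 0.6000 (C=12, D=3), p = 0.136111, fail to reject H0.


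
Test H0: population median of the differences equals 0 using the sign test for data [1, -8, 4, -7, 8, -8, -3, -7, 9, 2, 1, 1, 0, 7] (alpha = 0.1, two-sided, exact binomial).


Step 1: Discard zero differences. Original n = 14; n_eff = number of nonzero differences = 13.
Nonzero differences (with sign): +1, -8, +4, -7, +8, -8, -3, -7, +9, +2, +1, +1, +7
Step 2: Count signs: positive = 8, negative = 5.
Step 3: Under H0: P(positive) = 0.5, so the number of positives S ~ Bin(13, 0.5).
Step 4: Two-sided exact p-value = sum of Bin(13,0.5) probabilities at or below the observed probability = 0.581055.
Step 5: alpha = 0.1. fail to reject H0.

n_eff = 13, pos = 8, neg = 5, p = 0.581055, fail to reject H0.


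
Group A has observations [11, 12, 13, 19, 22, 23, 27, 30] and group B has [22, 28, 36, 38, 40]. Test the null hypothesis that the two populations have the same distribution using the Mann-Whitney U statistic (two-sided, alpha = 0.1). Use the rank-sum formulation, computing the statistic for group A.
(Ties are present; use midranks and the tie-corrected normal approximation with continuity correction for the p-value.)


Step 1: Combine and sort all 13 observations; assign midranks.
sorted (value, group): (11,X), (12,X), (13,X), (19,X), (22,X), (22,Y), (23,X), (27,X), (28,Y), (30,X), (36,Y), (38,Y), (40,Y)
ranks: 11->1, 12->2, 13->3, 19->4, 22->5.5, 22->5.5, 23->7, 27->8, 28->9, 30->10, 36->11, 38->12, 40->13
Step 2: Rank sum for X: R1 = 1 + 2 + 3 + 4 + 5.5 + 7 + 8 + 10 = 40.5.
Step 3: U_X = R1 - n1(n1+1)/2 = 40.5 - 8*9/2 = 40.5 - 36 = 4.5.
       U_Y = n1*n2 - U_X = 40 - 4.5 = 35.5.
Step 4: Ties are present, so use the tie-corrected normal approximation (with continuity correction) for the p-value.
Step 5: p-value = 0.027892; compare to alpha = 0.1. reject H0.

U_X = 4.5, p = 0.027892, reject H0 at alpha = 0.1.
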